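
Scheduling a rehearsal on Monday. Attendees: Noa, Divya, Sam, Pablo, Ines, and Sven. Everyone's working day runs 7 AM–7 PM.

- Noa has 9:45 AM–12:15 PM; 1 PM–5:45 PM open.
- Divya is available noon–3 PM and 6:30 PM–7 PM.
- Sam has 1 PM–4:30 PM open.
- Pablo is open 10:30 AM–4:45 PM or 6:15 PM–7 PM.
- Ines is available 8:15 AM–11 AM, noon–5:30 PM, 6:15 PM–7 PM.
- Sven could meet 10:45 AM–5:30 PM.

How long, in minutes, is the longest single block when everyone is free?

120

Noa ∩ Divya: 12:00-12:15, 13:00-15:00.
Noa ∩ Divya ∩ Sam: 13:00-15:00.
Noa ∩ Divya ∩ Sam ∩ Pablo: 13:00-15:00.
Noa ∩ Divya ∩ Sam ∩ Pablo ∩ Ines: 13:00-15:00.
Noa ∩ Divya ∩ Sam ∩ Pablo ∩ Ines ∩ Sven: 13:00-15:00.
The longest is 13:00-15:00 at 120 minutes.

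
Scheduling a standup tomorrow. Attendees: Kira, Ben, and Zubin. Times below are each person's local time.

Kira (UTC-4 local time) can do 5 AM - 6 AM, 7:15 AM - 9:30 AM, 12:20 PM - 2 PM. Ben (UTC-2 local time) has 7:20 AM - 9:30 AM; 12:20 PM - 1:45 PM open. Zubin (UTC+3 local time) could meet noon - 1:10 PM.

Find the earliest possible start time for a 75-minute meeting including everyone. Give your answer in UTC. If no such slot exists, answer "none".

none

Kira in UTC: 09:00-10:00, 11:15-13:30, 16:20-18:00 (add 4h to convert from UTC-4).
Ben in UTC: 09:20-11:30, 14:20-15:45 (add 2h to convert from UTC-2).
Zubin in UTC: 09:00-10:10 (subtract 3h to convert from UTC+3).
Kira ∩ Ben: 09:20-10:00, 11:15-11:30.
Kira ∩ Ben ∩ Zubin: 09:20-10:00.
No common window is at least 75 minutes long.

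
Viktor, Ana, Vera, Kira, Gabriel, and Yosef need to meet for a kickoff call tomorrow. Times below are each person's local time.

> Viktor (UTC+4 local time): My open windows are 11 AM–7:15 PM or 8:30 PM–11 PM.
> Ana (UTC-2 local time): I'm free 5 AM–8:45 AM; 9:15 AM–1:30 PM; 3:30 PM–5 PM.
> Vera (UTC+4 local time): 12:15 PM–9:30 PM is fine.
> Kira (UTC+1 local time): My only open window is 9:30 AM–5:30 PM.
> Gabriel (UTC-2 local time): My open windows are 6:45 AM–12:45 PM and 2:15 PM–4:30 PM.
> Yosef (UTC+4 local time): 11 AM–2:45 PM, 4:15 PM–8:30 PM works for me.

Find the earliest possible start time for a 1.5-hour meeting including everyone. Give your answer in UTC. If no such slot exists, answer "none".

08:45

Viktor in UTC: 07:00-15:15, 16:30-19:00 (subtract 4h to convert from UTC+4).
Ana in UTC: 07:00-10:45, 11:15-15:30, 17:30-19:00 (add 2h to convert from UTC-2).
Vera in UTC: 08:15-17:30 (subtract 4h to convert from UTC+4).
Kira in UTC: 08:30-16:30 (subtract 1h to convert from UTC+1).
Gabriel in UTC: 08:45-14:45, 16:15-18:30 (add 2h to convert from UTC-2).
Yosef in UTC: 07:00-10:45, 12:15-16:30 (subtract 4h to convert from UTC+4).
Viktor ∩ Ana: 07:00-10:45, 11:15-15:15, 17:30-19:00.
Viktor ∩ Ana ∩ Vera: 08:15-10:45, 11:15-15:15.
Viktor ∩ Ana ∩ Vera ∩ Kira: 08:30-10:45, 11:15-15:15.
Viktor ∩ Ana ∩ Vera ∩ Kira ∩ Gabriel: 08:45-10:45, 11:15-14:45.
Viktor ∩ Ana ∩ Vera ∩ Kira ∩ Gabriel ∩ Yosef: 08:45-10:45, 12:15-14:45.
So the common availability across everyone is 08:45-10:45, 12:15-14:45.
The first common window of at least 90 minutes is 08:45-10:45, so the earliest start is 08:45.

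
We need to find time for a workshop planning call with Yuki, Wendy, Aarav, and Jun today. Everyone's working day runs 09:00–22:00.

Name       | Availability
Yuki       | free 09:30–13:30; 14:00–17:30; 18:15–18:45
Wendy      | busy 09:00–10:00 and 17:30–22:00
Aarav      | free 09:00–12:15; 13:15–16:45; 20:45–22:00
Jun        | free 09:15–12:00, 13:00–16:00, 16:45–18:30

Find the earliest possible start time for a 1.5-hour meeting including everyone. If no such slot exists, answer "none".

Yuki free: 09:30-13:30, 14:00-17:30, 18:15-18:45.
Wendy free: 10:00-17:30 (invert busy blocks within the working day).
Aarav free: 09:00-12:15, 13:15-16:45, 20:45-22:00.
Jun free: 09:15-12:00, 13:00-16:00, 16:45-18:30.
Yuki ∩ Wendy: 10:00-13:30, 14:00-17:30.
Yuki ∩ Wendy ∩ Aarav: 10:00-12:15, 13:15-13:30, 14:00-16:45.
Yuki ∩ Wendy ∩ Aarav ∩ Jun: 10:00-12:00, 13:15-13:30, 14:00-16:00.
The first common window of at least 90 minutes is 10:00-12:00, so the earliest start is 10:00.

10:00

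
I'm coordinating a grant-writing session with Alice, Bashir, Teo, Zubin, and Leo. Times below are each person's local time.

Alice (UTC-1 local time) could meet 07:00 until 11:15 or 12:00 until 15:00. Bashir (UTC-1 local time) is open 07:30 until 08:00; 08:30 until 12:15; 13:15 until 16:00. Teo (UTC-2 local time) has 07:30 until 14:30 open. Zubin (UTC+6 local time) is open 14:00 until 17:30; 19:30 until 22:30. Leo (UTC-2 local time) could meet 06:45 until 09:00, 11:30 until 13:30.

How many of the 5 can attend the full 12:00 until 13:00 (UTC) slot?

Alice in UTC: 08:00-12:15, 13:00-16:00 (add 1h to convert from UTC-1).
Bashir in UTC: 08:30-09:00, 09:30-13:15, 14:15-17:00 (add 1h to convert from UTC-1).
Teo in UTC: 09:30-16:30 (add 2h to convert from UTC-2).
Zubin in UTC: 08:00-11:30, 13:30-16:30 (subtract 6h to convert from UTC+6).
Leo in UTC: 08:45-11:00, 13:30-15:30 (add 2h to convert from UTC-2).
Bashir and Teo can make the full 12:00-13:00 slot — that's 2.

2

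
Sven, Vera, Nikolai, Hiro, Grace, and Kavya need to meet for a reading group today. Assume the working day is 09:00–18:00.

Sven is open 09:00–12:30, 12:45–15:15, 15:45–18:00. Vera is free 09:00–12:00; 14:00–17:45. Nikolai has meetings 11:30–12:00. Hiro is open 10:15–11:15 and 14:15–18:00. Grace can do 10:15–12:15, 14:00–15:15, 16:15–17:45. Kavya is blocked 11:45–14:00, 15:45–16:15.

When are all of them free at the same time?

Sven free: 09:00-12:30, 12:45-15:15, 15:45-18:00.
Vera free: 09:00-12:00, 14:00-17:45.
Nikolai free: 09:00-11:30, 12:00-18:00 (invert busy blocks within the working day).
Hiro free: 10:15-11:15, 14:15-18:00.
Grace free: 10:15-12:15, 14:00-15:15, 16:15-17:45.
Kavya free: 09:00-11:45, 14:00-15:45, 16:15-18:00 (invert busy blocks within the working day).
Sven ∩ Vera: 09:00-12:00, 14:00-15:15, 15:45-17:45.
Sven ∩ Vera ∩ Nikolai: 09:00-11:30, 14:00-15:15, 15:45-17:45.
Sven ∩ Vera ∩ Nikolai ∩ Hiro: 10:15-11:15, 14:15-15:15, 15:45-17:45.
Sven ∩ Vera ∩ Nikolai ∩ Hiro ∩ Grace: 10:15-11:15, 14:15-15:15, 16:15-17:45.
Sven ∩ Vera ∩ Nikolai ∩ Hiro ∩ Grace ∩ Kavya: 10:15-11:15, 14:15-15:15, 16:15-17:45.

10:15-11:15, 14:15-15:15, 16:15-17:45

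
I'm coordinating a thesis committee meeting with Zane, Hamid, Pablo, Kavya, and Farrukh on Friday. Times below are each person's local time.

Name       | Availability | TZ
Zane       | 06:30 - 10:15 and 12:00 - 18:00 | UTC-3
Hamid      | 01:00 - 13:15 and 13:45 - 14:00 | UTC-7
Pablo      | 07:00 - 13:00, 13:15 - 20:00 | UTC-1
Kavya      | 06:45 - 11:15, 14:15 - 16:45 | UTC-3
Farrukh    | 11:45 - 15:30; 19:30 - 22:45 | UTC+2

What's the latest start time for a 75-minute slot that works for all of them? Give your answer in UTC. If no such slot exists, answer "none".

18:30

Zane in UTC: 09:30-13:15, 15:00-21:00 (add 3h to convert from UTC-3).
Hamid in UTC: 08:00-20:15, 20:45-21:00 (add 7h to convert from UTC-7).
Pablo in UTC: 08:00-14:00, 14:15-21:00 (add 1h to convert from UTC-1).
Kavya in UTC: 09:45-14:15, 17:15-19:45 (add 3h to convert from UTC-3).
Farrukh in UTC: 09:45-13:30, 17:30-20:45 (subtract 2h to convert from UTC+2).
Zane ∩ Hamid: 09:30-13:15, 15:00-20:15, 20:45-21:00.
Zane ∩ Hamid ∩ Pablo: 09:30-13:15, 15:00-20:15, 20:45-21:00.
Zane ∩ Hamid ∩ Pablo ∩ Kavya: 09:45-13:15, 17:15-19:45.
Zane ∩ Hamid ∩ Pablo ∩ Kavya ∩ Farrukh: 09:45-13:15, 17:30-19:45.
The last common window of at least 75 minutes is 17:30-19:45; a 75-minute meeting can start as late as 18:30 and still end by 19:45.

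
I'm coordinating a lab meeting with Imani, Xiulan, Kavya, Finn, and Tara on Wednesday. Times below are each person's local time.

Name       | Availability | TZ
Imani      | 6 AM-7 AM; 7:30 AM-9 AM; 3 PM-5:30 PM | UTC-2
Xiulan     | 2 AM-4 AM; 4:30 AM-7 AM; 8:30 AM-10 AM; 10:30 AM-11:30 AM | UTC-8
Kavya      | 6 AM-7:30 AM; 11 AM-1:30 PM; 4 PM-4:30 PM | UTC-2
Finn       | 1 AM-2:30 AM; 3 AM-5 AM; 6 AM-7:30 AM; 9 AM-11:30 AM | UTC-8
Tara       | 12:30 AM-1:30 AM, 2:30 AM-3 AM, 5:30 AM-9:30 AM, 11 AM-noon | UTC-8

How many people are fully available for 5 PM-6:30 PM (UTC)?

Imani in UTC: 08:00-09:00, 09:30-11:00, 17:00-19:30 (add 2h to convert from UTC-2).
Xiulan in UTC: 10:00-12:00, 12:30-15:00, 16:30-18:00, 18:30-19:30 (add 8h to convert from UTC-8).
Kavya in UTC: 08:00-09:30, 13:00-15:30, 18:00-18:30 (add 2h to convert from UTC-2).
Finn in UTC: 09:00-10:30, 11:00-13:00, 14:00-15:30, 17:00-19:30 (add 8h to convert from UTC-8).
Tara in UTC: 08:30-09:30, 10:30-11:00, 13:30-17:30, 19:00-20:00 (add 8h to convert from UTC-8).
Imani and Finn can make the full 17:00-18:30 slot — that's 2.

2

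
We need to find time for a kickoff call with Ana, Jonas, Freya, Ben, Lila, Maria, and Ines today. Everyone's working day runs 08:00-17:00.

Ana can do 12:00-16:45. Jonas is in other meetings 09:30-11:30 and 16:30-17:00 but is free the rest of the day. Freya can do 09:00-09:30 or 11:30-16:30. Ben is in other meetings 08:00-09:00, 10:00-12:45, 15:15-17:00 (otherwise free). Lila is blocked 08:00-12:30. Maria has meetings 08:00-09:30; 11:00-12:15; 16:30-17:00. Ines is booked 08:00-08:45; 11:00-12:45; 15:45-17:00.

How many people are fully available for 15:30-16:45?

2

Ana free: 12:00-16:45.
Jonas free: 08:00-09:30, 11:30-16:30 (invert busy blocks within the working day).
Freya free: 09:00-09:30, 11:30-16:30.
Ben free: 09:00-10:00, 12:45-15:15 (invert busy blocks within the working day).
Lila free: 12:30-17:00 (invert busy blocks within the working day).
Maria free: 09:30-11:00, 12:15-16:30 (invert busy blocks within the working day).
Ines free: 08:45-11:00, 12:45-15:45 (invert busy blocks within the working day).
Ana and Lila can make the full 15:30-16:45 slot — that's 2.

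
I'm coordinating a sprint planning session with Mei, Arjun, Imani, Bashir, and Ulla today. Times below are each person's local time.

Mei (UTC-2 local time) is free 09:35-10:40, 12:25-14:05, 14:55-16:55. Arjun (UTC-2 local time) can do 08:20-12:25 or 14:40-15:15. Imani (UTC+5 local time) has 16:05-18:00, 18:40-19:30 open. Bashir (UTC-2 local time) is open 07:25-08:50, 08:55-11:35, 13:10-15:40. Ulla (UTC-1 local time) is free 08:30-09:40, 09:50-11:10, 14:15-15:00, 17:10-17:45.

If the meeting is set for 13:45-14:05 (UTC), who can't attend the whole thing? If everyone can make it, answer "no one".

Bashir, Mei, Ulla

Mei in UTC: 11:35-12:40, 14:25-16:05, 16:55-18:55 (add 2h to convert from UTC-2).
Arjun in UTC: 10:20-14:25, 16:40-17:15 (add 2h to convert from UTC-2).
Imani in UTC: 11:05-13:00, 13:40-14:30 (subtract 5h to convert from UTC+5).
Bashir in UTC: 09:25-10:50, 10:55-13:35, 15:10-17:40 (add 2h to convert from UTC-2).
Ulla in UTC: 09:30-10:40, 10:50-12:10, 15:15-16:00, 18:10-18:45 (add 1h to convert from UTC-1).
Mei: not fully free for 13:45-14:05. Arjun: free for 13:45-14:05. Imani: free for 13:45-14:05. Bashir: not fully free for 13:45-14:05. Ulla: not fully free for 13:45-14:05.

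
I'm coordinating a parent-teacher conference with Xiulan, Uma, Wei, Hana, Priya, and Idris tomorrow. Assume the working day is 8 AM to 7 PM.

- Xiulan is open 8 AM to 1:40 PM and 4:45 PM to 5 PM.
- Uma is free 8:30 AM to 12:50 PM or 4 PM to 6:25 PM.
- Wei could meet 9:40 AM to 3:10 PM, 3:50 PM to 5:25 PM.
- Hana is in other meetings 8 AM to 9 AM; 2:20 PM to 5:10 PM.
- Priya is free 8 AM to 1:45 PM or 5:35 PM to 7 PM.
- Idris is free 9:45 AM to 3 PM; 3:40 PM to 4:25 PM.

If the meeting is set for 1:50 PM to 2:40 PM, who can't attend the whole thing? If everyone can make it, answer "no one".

Hana, Priya, Uma, Xiulan

Xiulan free: 08:00-13:40, 16:45-17:00.
Uma free: 08:30-12:50, 16:00-18:25.
Wei free: 09:40-15:10, 15:50-17:25.
Hana free: 09:00-14:20, 17:10-19:00 (invert busy blocks within the working day).
Priya free: 08:00-13:45, 17:35-19:00.
Idris free: 09:45-15:00, 15:40-16:25.
Xiulan: not fully free for 13:50-14:40. Uma: not fully free for 13:50-14:40. Wei: free for 13:50-14:40. Hana: not fully free for 13:50-14:40. Priya: not fully free for 13:50-14:40. Idris: free for 13:50-14:40.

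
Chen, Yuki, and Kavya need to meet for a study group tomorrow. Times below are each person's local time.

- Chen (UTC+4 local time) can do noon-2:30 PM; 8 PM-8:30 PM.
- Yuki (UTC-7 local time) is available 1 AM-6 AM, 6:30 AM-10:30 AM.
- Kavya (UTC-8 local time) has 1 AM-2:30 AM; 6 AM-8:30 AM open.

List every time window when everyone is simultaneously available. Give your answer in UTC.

09:00-10:30, 16:00-16:30

Chen in UTC: 08:00-10:30, 16:00-16:30 (subtract 4h to convert from UTC+4).
Yuki in UTC: 08:00-13:00, 13:30-17:30 (add 7h to convert from UTC-7).
Kavya in UTC: 09:00-10:30, 14:00-16:30 (add 8h to convert from UTC-8).
Chen ∩ Yuki: 08:00-10:30, 16:00-16:30.
Chen ∩ Yuki ∩ Kavya: 09:00-10:30, 16:00-16:30.
Those are the intersection windows.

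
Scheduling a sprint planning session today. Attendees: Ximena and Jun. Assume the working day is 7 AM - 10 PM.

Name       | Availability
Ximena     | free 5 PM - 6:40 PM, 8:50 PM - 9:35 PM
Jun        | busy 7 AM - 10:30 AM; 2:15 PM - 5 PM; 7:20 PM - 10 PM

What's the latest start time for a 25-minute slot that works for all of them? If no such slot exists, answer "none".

Ximena free: 17:00-18:40, 20:50-21:35.
Jun free: 10:30-14:15, 17:00-19:20 (invert busy blocks within the working day).
Ximena ∩ Jun: 17:00-18:40.
The last common window of at least 25 minutes is 17:00-18:40; a 25-minute meeting can start as late as 18:15 and still end by 18:40.

18:15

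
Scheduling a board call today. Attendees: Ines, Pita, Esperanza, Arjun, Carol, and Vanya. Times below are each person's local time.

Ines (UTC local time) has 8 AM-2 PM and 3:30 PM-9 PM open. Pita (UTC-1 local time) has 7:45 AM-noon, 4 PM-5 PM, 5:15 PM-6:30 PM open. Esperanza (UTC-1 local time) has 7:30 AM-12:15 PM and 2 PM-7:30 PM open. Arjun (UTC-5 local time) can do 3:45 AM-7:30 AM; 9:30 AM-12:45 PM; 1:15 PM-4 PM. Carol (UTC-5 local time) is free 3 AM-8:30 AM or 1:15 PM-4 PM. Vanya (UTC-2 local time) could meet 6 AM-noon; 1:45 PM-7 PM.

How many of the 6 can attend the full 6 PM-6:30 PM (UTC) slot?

Ines in UTC: 08:00-14:00, 15:30-21:00.
Pita in UTC: 08:45-13:00, 17:00-18:00, 18:15-19:30 (add 1h to convert from UTC-1).
Esperanza in UTC: 08:30-13:15, 15:00-20:30 (add 1h to convert from UTC-1).
Arjun in UTC: 08:45-12:30, 14:30-17:45, 18:15-21:00 (add 5h to convert from UTC-5).
Carol in UTC: 08:00-13:30, 18:15-21:00 (add 5h to convert from UTC-5).
Vanya in UTC: 08:00-14:00, 15:45-21:00 (add 2h to convert from UTC-2).
Ines, Esperanza, and Vanya can make the full 18:00-18:30 slot — that's 3.

3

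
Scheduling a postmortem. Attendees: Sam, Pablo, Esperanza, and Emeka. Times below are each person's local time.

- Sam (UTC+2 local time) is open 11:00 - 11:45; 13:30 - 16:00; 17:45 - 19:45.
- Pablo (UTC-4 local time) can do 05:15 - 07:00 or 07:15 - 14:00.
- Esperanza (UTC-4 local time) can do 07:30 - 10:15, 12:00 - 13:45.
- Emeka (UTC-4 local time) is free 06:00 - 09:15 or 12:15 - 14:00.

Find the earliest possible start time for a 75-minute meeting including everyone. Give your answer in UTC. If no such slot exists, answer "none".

Sam in UTC: 09:00-09:45, 11:30-14:00, 15:45-17:45 (subtract 2h to convert from UTC+2).
Pablo in UTC: 09:15-11:00, 11:15-18:00 (add 4h to convert from UTC-4).
Esperanza in UTC: 11:30-14:15, 16:00-17:45 (add 4h to convert from UTC-4).
Emeka in UTC: 10:00-13:15, 16:15-18:00 (add 4h to convert from UTC-4).
Sam ∩ Pablo: 09:15-09:45, 11:30-14:00, 15:45-17:45.
Sam ∩ Pablo ∩ Esperanza: 11:30-14:00, 16:00-17:45.
Sam ∩ Pablo ∩ Esperanza ∩ Emeka: 11:30-13:15, 16:15-17:45.
So the common availability across everyone is 11:30-13:15, 16:15-17:45.
The first common window of at least 75 minutes is 11:30-13:15, so the earliest start is 11:30.

11:30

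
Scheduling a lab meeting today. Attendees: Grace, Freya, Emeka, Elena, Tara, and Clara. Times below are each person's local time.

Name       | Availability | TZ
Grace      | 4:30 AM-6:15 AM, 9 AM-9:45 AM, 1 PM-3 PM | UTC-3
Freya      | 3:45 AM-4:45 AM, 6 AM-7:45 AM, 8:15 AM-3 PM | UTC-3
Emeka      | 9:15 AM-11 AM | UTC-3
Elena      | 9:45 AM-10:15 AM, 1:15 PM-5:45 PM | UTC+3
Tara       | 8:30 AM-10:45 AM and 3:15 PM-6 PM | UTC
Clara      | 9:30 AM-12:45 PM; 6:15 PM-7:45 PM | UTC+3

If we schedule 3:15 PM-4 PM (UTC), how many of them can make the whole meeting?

3

Grace in UTC: 07:30-09:15, 12:00-12:45, 16:00-18:00 (add 3h to convert from UTC-3).
Freya in UTC: 06:45-07:45, 09:00-10:45, 11:15-18:00 (add 3h to convert from UTC-3).
Emeka in UTC: 12:15-14:00 (add 3h to convert from UTC-3).
Elena in UTC: 06:45-07:15, 10:15-14:45 (subtract 3h to convert from UTC+3).
Tara in UTC: 08:30-10:45, 15:15-18:00.
Clara in UTC: 06:30-09:45, 15:15-16:45 (subtract 3h to convert from UTC+3).
Freya, Tara, and Clara can make the full 15:15-16:00 slot — that's 3.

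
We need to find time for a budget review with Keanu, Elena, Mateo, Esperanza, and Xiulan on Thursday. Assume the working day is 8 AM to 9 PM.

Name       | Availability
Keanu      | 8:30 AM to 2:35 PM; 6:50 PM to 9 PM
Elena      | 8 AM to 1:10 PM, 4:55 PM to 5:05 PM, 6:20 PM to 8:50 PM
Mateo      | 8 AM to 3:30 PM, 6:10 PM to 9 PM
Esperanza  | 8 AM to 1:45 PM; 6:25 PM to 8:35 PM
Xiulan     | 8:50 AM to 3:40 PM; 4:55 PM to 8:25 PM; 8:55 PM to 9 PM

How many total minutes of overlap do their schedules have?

355

Keanu ∩ Elena: 08:30-13:10, 18:50-20:50.
Keanu ∩ Elena ∩ Mateo: 08:30-13:10, 18:50-20:50.
Keanu ∩ Elena ∩ Mateo ∩ Esperanza: 08:30-13:10, 18:50-20:35.
Keanu ∩ Elena ∩ Mateo ∩ Esperanza ∩ Xiulan: 08:50-13:10, 18:50-20:25.
Those are the intersection windows.
Summing the common windows: 260 + 95 = 355 minutes.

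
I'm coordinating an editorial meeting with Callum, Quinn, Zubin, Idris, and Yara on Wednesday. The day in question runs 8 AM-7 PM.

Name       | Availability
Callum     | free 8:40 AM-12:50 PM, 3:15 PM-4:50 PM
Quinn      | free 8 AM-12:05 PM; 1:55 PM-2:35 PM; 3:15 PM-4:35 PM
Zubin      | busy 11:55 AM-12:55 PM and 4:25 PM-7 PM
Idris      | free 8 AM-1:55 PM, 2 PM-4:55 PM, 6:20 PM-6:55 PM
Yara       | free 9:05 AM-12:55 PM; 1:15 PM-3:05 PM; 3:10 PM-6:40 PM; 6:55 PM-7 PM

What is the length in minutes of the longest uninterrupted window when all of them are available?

Callum free: 08:40-12:50, 15:15-16:50.
Quinn free: 08:00-12:05, 13:55-14:35, 15:15-16:35.
Zubin free: 08:00-11:55, 12:55-16:25 (invert busy blocks within the working day).
Idris free: 08:00-13:55, 14:00-16:55, 18:20-18:55.
Yara free: 09:05-12:55, 13:15-15:05, 15:10-18:40, 18:55-19:00.
Callum ∩ Quinn: 08:40-12:05, 15:15-16:35.
Callum ∩ Quinn ∩ Zubin: 08:40-11:55, 15:15-16:25.
Callum ∩ Quinn ∩ Zubin ∩ Idris: 08:40-11:55, 15:15-16:25.
Callum ∩ Quinn ∩ Zubin ∩ Idris ∩ Yara: 09:05-11:55, 15:15-16:25.
Those are the intersection windows.
The longest is 09:05-11:55 at 170 minutes.

170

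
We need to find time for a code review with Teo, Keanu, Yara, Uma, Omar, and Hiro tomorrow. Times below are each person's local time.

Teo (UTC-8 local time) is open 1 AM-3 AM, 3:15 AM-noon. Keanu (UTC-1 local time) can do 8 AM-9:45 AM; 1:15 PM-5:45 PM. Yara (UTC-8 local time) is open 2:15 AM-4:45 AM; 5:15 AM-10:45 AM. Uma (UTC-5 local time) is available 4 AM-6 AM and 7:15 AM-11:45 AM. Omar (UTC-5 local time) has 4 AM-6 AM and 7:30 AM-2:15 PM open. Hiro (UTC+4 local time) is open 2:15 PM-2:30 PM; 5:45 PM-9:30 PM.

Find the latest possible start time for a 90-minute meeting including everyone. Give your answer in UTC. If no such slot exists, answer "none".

Teo in UTC: 09:00-11:00, 11:15-20:00 (add 8h to convert from UTC-8).
Keanu in UTC: 09:00-10:45, 14:15-18:45 (add 1h to convert from UTC-1).
Yara in UTC: 10:15-12:45, 13:15-18:45 (add 8h to convert from UTC-8).
Uma in UTC: 09:00-11:00, 12:15-16:45 (add 5h to convert from UTC-5).
Omar in UTC: 09:00-11:00, 12:30-19:15 (add 5h to convert from UTC-5).
Hiro in UTC: 10:15-10:30, 13:45-17:30 (subtract 4h to convert from UTC+4).
Teo ∩ Keanu: 09:00-10:45, 14:15-18:45.
Teo ∩ Keanu ∩ Yara: 10:15-10:45, 14:15-18:45.
Teo ∩ Keanu ∩ Yara ∩ Uma: 10:15-10:45, 14:15-16:45.
Teo ∩ Keanu ∩ Yara ∩ Uma ∩ Omar: 10:15-10:45, 14:15-16:45.
Teo ∩ Keanu ∩ Yara ∩ Uma ∩ Omar ∩ Hiro: 10:15-10:30, 14:15-16:45.
The last common window of at least 90 minutes is 14:15-16:45; a 90-minute meeting can start as late as 15:15 and still end by 16:45.

15:15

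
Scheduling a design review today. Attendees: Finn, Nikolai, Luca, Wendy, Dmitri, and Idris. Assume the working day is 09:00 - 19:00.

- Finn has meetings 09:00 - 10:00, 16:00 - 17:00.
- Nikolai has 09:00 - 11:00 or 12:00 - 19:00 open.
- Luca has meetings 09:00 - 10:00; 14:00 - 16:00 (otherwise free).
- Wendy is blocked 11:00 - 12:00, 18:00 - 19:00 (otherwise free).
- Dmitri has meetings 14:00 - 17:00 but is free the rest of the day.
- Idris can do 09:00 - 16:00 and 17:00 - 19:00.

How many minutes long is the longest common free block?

Finn free: 10:00-16:00, 17:00-19:00 (invert busy blocks within the working day).
Nikolai free: 09:00-11:00, 12:00-19:00.
Luca free: 10:00-14:00, 16:00-19:00 (invert busy blocks within the working day).
Wendy free: 09:00-11:00, 12:00-18:00 (invert busy blocks within the working day).
Dmitri free: 09:00-14:00, 17:00-19:00 (invert busy blocks within the working day).
Idris free: 09:00-16:00, 17:00-19:00.
Finn ∩ Nikolai: 10:00-11:00, 12:00-16:00, 17:00-19:00.
Finn ∩ Nikolai ∩ Luca: 10:00-11:00, 12:00-14:00, 17:00-19:00.
Finn ∩ Nikolai ∩ Luca ∩ Wendy: 10:00-11:00, 12:00-14:00, 17:00-18:00.
Finn ∩ Nikolai ∩ Luca ∩ Wendy ∩ Dmitri: 10:00-11:00, 12:00-14:00, 17:00-18:00.
Finn ∩ Nikolai ∩ Luca ∩ Wendy ∩ Dmitri ∩ Idris: 10:00-11:00, 12:00-14:00, 17:00-18:00.
The longest is 12:00-14:00 at 120 minutes.

120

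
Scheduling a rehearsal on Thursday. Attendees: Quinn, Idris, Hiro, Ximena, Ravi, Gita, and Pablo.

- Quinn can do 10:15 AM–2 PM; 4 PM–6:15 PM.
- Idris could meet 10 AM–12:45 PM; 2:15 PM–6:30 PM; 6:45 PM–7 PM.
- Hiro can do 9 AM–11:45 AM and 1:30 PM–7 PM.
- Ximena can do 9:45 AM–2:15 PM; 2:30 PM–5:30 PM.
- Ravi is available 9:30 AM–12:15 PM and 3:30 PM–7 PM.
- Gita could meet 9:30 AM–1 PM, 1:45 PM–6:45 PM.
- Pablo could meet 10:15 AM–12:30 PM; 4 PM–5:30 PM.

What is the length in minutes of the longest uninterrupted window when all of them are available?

90

Quinn ∩ Idris: 10:15-12:45, 16:00-18:15.
Quinn ∩ Idris ∩ Hiro: 10:15-11:45, 16:00-18:15.
Quinn ∩ Idris ∩ Hiro ∩ Ximena: 10:15-11:45, 16:00-17:30.
Quinn ∩ Idris ∩ Hiro ∩ Ximena ∩ Ravi: 10:15-11:45, 16:00-17:30.
Quinn ∩ Idris ∩ Hiro ∩ Ximena ∩ Ravi ∩ Gita: 10:15-11:45, 16:00-17:30.
Quinn ∩ Idris ∩ Hiro ∩ Ximena ∩ Ravi ∩ Gita ∩ Pablo: 10:15-11:45, 16:00-17:30.
So the common availability across everyone is 10:15-11:45, 16:00-17:30.
The longest is 10:15-11:45 at 90 minutes.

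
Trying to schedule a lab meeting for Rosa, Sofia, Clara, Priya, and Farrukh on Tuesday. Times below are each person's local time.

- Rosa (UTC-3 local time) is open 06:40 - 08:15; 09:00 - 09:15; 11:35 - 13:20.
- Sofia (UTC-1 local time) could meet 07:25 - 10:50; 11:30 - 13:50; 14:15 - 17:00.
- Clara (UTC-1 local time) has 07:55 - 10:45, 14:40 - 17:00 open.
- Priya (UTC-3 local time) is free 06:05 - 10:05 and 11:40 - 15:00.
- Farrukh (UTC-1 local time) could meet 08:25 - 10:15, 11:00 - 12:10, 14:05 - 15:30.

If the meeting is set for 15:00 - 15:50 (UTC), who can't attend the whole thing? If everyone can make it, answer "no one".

Clara, Farrukh, Sofia

Rosa in UTC: 09:40-11:15, 12:00-12:15, 14:35-16:20 (add 3h to convert from UTC-3).
Sofia in UTC: 08:25-11:50, 12:30-14:50, 15:15-18:00 (add 1h to convert from UTC-1).
Clara in UTC: 08:55-11:45, 15:40-18:00 (add 1h to convert from UTC-1).
Priya in UTC: 09:05-13:05, 14:40-18:00 (add 3h to convert from UTC-3).
Farrukh in UTC: 09:25-11:15, 12:00-13:10, 15:05-16:30 (add 1h to convert from UTC-1).
Rosa: free for 15:00-15:50. Sofia: not fully free for 15:00-15:50. Clara: not fully free for 15:00-15:50. Priya: free for 15:00-15:50. Farrukh: not fully free for 15:00-15:50.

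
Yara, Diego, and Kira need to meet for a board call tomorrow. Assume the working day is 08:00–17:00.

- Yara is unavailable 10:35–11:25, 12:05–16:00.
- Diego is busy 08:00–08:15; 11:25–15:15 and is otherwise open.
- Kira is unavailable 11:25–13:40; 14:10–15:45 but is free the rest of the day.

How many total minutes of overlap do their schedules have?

200

Yara free: 08:00-10:35, 11:25-12:05, 16:00-17:00 (invert busy blocks within the working day).
Diego free: 08:15-11:25, 15:15-17:00 (invert busy blocks within the working day).
Kira free: 08:00-11:25, 13:40-14:10, 15:45-17:00 (invert busy blocks within the working day).
Yara ∩ Diego: 08:15-10:35, 16:00-17:00.
Yara ∩ Diego ∩ Kira: 08:15-10:35, 16:00-17:00.
Summing the common windows: 140 + 60 = 200 minutes.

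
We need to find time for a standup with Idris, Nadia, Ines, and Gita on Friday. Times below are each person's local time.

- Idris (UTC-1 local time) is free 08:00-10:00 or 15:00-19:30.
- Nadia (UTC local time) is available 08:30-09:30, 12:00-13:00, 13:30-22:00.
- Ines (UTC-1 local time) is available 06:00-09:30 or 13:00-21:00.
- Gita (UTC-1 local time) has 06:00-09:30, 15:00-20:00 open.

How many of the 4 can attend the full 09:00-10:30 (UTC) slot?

3

Idris in UTC: 09:00-11:00, 16:00-20:30 (add 1h to convert from UTC-1).
Nadia in UTC: 08:30-09:30, 12:00-13:00, 13:30-22:00.
Ines in UTC: 07:00-10:30, 14:00-22:00 (add 1h to convert from UTC-1).
Gita in UTC: 07:00-10:30, 16:00-21:00 (add 1h to convert from UTC-1).
Idris, Ines, and Gita can make the full 09:00-10:30 slot — that's 3.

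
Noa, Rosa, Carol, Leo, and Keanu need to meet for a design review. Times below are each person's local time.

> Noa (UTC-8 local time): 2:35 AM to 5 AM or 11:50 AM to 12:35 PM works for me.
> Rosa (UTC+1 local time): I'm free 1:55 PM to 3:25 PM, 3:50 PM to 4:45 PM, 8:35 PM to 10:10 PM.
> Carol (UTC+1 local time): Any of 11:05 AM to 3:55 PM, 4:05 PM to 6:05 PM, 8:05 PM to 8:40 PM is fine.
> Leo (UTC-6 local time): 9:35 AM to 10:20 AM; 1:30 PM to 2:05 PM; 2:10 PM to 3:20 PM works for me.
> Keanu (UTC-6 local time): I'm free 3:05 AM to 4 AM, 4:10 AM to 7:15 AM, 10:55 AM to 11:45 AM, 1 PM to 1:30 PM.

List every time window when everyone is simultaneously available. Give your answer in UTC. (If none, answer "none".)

none

Noa in UTC: 10:35-13:00, 19:50-20:35 (add 8h to convert from UTC-8).
Rosa in UTC: 12:55-14:25, 14:50-15:45, 19:35-21:10 (subtract 1h to convert from UTC+1).
Carol in UTC: 10:05-14:55, 15:05-17:05, 19:05-19:40 (subtract 1h to convert from UTC+1).
Leo in UTC: 15:35-16:20, 19:30-20:05, 20:10-21:20 (add 6h to convert from UTC-6).
Keanu in UTC: 09:05-10:00, 10:10-13:15, 16:55-17:45, 19:00-19:30 (add 6h to convert from UTC-6).
Noa ∩ Rosa: 12:55-13:00, 19:50-20:35.
Noa ∩ Rosa ∩ Carol: 12:55-13:00.
Noa ∩ Rosa ∩ Carol ∩ Leo: ∅.
Noa ∩ Rosa ∩ Carol ∩ Leo ∩ Keanu: ∅.
There is no time when everyone is free.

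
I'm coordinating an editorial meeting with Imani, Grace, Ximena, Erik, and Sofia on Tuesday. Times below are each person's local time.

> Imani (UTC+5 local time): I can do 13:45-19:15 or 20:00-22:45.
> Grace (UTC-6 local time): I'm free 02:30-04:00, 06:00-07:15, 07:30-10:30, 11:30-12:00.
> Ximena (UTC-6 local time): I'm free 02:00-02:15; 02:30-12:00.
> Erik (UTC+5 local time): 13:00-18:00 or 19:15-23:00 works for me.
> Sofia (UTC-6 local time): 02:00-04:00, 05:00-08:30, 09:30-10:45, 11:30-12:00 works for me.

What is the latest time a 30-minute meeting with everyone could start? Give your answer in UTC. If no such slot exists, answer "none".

16:00

Imani in UTC: 08:45-14:15, 15:00-17:45 (subtract 5h to convert from UTC+5).
Grace in UTC: 08:30-10:00, 12:00-13:15, 13:30-16:30, 17:30-18:00 (add 6h to convert from UTC-6).
Ximena in UTC: 08:00-08:15, 08:30-18:00 (add 6h to convert from UTC-6).
Erik in UTC: 08:00-13:00, 14:15-18:00 (subtract 5h to convert from UTC+5).
Sofia in UTC: 08:00-10:00, 11:00-14:30, 15:30-16:45, 17:30-18:00 (add 6h to convert from UTC-6).
Imani ∩ Grace: 08:45-10:00, 12:00-13:15, 13:30-14:15, 15:00-16:30, 17:30-17:45.
Imani ∩ Grace ∩ Ximena: 08:45-10:00, 12:00-13:15, 13:30-14:15, 15:00-16:30, 17:30-17:45.
Imani ∩ Grace ∩ Ximena ∩ Erik: 08:45-10:00, 12:00-13:00, 15:00-16:30, 17:30-17:45.
Imani ∩ Grace ∩ Ximena ∩ Erik ∩ Sofia: 08:45-10:00, 12:00-13:00, 15:30-16:30, 17:30-17:45.
The last common window of at least 30 minutes is 15:30-16:30; a 30-minute meeting can start as late as 16:00 and still end by 16:30.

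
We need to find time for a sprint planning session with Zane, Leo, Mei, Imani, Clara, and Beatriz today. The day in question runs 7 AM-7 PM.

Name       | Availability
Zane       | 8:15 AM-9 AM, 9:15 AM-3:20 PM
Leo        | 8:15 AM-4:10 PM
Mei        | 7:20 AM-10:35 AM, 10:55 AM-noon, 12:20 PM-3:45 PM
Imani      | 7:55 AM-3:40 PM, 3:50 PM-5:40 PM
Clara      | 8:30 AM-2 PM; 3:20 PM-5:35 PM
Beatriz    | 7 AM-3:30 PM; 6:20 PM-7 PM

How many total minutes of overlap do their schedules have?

275

Zane ∩ Leo: 08:15-09:00, 09:15-15:20.
Zane ∩ Leo ∩ Mei: 08:15-09:00, 09:15-10:35, 10:55-12:00, 12:20-15:20.
Zane ∩ Leo ∩ Mei ∩ Imani: 08:15-09:00, 09:15-10:35, 10:55-12:00, 12:20-15:20.
Zane ∩ Leo ∩ Mei ∩ Imani ∩ Clara: 08:30-09:00, 09:15-10:35, 10:55-12:00, 12:20-14:00.
Zane ∩ Leo ∩ Mei ∩ Imani ∩ Clara ∩ Beatriz: 08:30-09:00, 09:15-10:35, 10:55-12:00, 12:20-14:00.
Summing the common windows: 30 + 80 + 65 + 100 = 275 minutes.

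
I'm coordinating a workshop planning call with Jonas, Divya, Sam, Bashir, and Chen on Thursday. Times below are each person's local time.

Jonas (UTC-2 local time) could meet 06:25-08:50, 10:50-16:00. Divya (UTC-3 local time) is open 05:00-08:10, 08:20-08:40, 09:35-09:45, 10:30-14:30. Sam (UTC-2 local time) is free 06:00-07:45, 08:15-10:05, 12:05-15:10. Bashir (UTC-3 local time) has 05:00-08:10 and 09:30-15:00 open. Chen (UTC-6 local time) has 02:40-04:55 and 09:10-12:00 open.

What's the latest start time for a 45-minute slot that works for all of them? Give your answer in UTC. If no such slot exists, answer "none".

16:25

Jonas in UTC: 08:25-10:50, 12:50-18:00 (add 2h to convert from UTC-2).
Divya in UTC: 08:00-11:10, 11:20-11:40, 12:35-12:45, 13:30-17:30 (add 3h to convert from UTC-3).
Sam in UTC: 08:00-09:45, 10:15-12:05, 14:05-17:10 (add 2h to convert from UTC-2).
Bashir in UTC: 08:00-11:10, 12:30-18:00 (add 3h to convert from UTC-3).
Chen in UTC: 08:40-10:55, 15:10-18:00 (add 6h to convert from UTC-6).
Jonas ∩ Divya: 08:25-10:50, 13:30-17:30.
Jonas ∩ Divya ∩ Sam: 08:25-09:45, 10:15-10:50, 14:05-17:10.
Jonas ∩ Divya ∩ Sam ∩ Bashir: 08:25-09:45, 10:15-10:50, 14:05-17:10.
Jonas ∩ Divya ∩ Sam ∩ Bashir ∩ Chen: 08:40-09:45, 10:15-10:50, 15:10-17:10.
The last common window of at least 45 minutes is 15:10-17:10; a 45-minute meeting can start as late as 16:25 and still end by 17:10.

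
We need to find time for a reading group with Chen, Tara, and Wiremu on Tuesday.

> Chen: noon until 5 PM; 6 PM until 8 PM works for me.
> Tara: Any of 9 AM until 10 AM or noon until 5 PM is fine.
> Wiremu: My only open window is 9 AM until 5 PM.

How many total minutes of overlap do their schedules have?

Chen ∩ Tara: 12:00-17:00.
Chen ∩ Tara ∩ Wiremu: 12:00-17:00.
That's a single block of 300 minutes.

300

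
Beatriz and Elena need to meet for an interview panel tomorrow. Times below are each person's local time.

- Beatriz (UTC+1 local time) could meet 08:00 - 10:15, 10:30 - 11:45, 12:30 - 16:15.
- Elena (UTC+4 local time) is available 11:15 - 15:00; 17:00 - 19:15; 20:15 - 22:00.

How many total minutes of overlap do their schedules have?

330

Beatriz in UTC: 07:00-09:15, 09:30-10:45, 11:30-15:15 (subtract 1h to convert from UTC+1).
Elena in UTC: 07:15-11:00, 13:00-15:15, 16:15-18:00 (subtract 4h to convert from UTC+4).
Beatriz ∩ Elena: 07:15-09:15, 09:30-10:45, 13:00-15:15.
So the common availability across everyone is 07:15-09:15, 09:30-10:45, 13:00-15:15.
Summing the common windows: 120 + 75 + 135 = 330 minutes.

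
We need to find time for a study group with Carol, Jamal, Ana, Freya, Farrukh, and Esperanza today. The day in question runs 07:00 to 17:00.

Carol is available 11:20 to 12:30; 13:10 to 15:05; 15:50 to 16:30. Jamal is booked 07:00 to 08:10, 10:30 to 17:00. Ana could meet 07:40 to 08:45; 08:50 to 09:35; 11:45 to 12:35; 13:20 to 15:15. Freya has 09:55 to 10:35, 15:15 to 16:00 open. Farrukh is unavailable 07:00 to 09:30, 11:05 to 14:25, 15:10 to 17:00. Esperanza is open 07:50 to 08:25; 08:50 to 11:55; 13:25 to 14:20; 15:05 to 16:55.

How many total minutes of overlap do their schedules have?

0

Carol free: 11:20-12:30, 13:10-15:05, 15:50-16:30.
Jamal free: 08:10-10:30 (invert busy blocks within the working day).
Ana free: 07:40-08:45, 08:50-09:35, 11:45-12:35, 13:20-15:15.
Freya free: 09:55-10:35, 15:15-16:00.
Farrukh free: 09:30-11:05, 14:25-15:10 (invert busy blocks within the working day).
Esperanza free: 07:50-08:25, 08:50-11:55, 13:25-14:20, 15:05-16:55.
Carol ∩ Jamal: ∅.
Carol ∩ Jamal ∩ Ana: ∅.
Carol ∩ Jamal ∩ Ana ∩ Freya: ∅.
Carol ∩ Jamal ∩ Ana ∩ Freya ∩ Farrukh: ∅.
Carol ∩ Jamal ∩ Ana ∩ Freya ∩ Farrukh ∩ Esperanza: ∅.
There is no time when everyone is free.
There is no common window, so the total is 0 minutes.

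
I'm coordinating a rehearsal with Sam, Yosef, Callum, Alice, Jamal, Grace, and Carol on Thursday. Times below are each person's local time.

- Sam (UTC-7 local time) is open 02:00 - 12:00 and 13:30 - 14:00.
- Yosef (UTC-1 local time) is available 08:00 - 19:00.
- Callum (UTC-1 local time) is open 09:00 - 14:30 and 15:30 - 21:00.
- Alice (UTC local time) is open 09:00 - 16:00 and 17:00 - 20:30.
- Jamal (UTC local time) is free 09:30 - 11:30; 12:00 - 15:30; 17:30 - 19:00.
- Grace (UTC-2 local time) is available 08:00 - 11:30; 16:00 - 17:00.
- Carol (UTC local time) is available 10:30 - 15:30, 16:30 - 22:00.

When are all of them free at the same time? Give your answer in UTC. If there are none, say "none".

Sam in UTC: 09:00-19:00, 20:30-21:00 (add 7h to convert from UTC-7).
Yosef in UTC: 09:00-20:00 (add 1h to convert from UTC-1).
Callum in UTC: 10:00-15:30, 16:30-22:00 (add 1h to convert from UTC-1).
Alice in UTC: 09:00-16:00, 17:00-20:30.
Jamal in UTC: 09:30-11:30, 12:00-15:30, 17:30-19:00.
Grace in UTC: 10:00-13:30, 18:00-19:00 (add 2h to convert from UTC-2).
Carol in UTC: 10:30-15:30, 16:30-22:00.
Sam ∩ Yosef: 09:00-19:00.
Sam ∩ Yosef ∩ Callum: 10:00-15:30, 16:30-19:00.
Sam ∩ Yosef ∩ Callum ∩ Alice: 10:00-15:30, 17:00-19:00.
Sam ∩ Yosef ∩ Callum ∩ Alice ∩ Jamal: 10:00-11:30, 12:00-15:30, 17:30-19:00.
Sam ∩ Yosef ∩ Callum ∩ Alice ∩ Jamal ∩ Grace: 10:00-11:30, 12:00-13:30, 18:00-19:00.
Sam ∩ Yosef ∩ Callum ∩ Alice ∩ Jamal ∩ Grace ∩ Carol: 10:30-11:30, 12:00-13:30, 18:00-19:00.
Those are the intersection windows.

10:30-11:30, 12:00-13:30, 18:00-19:00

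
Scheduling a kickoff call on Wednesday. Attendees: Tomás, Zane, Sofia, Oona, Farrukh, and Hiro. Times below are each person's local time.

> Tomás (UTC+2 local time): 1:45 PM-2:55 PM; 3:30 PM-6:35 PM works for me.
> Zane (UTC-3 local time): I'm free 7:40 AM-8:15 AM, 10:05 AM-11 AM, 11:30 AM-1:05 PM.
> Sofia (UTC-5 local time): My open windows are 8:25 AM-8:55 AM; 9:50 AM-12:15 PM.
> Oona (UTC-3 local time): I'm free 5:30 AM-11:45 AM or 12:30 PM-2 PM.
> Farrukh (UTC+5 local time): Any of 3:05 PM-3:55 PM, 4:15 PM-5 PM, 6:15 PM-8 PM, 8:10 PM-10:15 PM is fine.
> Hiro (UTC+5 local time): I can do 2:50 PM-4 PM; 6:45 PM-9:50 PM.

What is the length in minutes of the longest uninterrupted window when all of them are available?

35

Tomás in UTC: 11:45-12:55, 13:30-16:35 (subtract 2h to convert from UTC+2).
Zane in UTC: 10:40-11:15, 13:05-14:00, 14:30-16:05 (add 3h to convert from UTC-3).
Sofia in UTC: 13:25-13:55, 14:50-17:15 (add 5h to convert from UTC-5).
Oona in UTC: 08:30-14:45, 15:30-17:00 (add 3h to convert from UTC-3).
Farrukh in UTC: 10:05-10:55, 11:15-12:00, 13:15-15:00, 15:10-17:15 (subtract 5h to convert from UTC+5).
Hiro in UTC: 09:50-11:00, 13:45-16:50 (subtract 5h to convert from UTC+5).
Tomás ∩ Zane: 13:30-14:00, 14:30-16:05.
Tomás ∩ Zane ∩ Sofia: 13:30-13:55, 14:50-16:05.
Tomás ∩ Zane ∩ Sofia ∩ Oona: 13:30-13:55, 15:30-16:05.
Tomás ∩ Zane ∩ Sofia ∩ Oona ∩ Farrukh: 13:30-13:55, 15:30-16:05.
Tomás ∩ Zane ∩ Sofia ∩ Oona ∩ Farrukh ∩ Hiro: 13:45-13:55, 15:30-16:05.
The longest is 15:30-16:05 at 35 minutes.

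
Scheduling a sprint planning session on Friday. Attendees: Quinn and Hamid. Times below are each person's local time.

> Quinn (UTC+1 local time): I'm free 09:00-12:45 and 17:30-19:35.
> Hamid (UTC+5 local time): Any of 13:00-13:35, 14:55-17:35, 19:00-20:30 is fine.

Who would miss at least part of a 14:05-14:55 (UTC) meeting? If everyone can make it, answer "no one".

Quinn in UTC: 08:00-11:45, 16:30-18:35 (subtract 1h to convert from UTC+1).
Hamid in UTC: 08:00-08:35, 09:55-12:35, 14:00-15:30 (subtract 5h to convert from UTC+5).
Quinn: not fully free for 14:05-14:55. Hamid: free for 14:05-14:55.

Quinn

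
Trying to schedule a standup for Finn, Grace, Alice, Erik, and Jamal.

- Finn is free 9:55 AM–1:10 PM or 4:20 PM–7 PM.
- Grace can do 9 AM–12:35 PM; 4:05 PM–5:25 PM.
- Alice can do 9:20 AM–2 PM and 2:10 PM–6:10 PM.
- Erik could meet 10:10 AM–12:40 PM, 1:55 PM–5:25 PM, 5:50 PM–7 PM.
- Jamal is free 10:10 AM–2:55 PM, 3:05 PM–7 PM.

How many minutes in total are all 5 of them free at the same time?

Finn ∩ Grace: 09:55-12:35, 16:20-17:25.
Finn ∩ Grace ∩ Alice: 09:55-12:35, 16:20-17:25.
Finn ∩ Grace ∩ Alice ∩ Erik: 10:10-12:35, 16:20-17:25.
Finn ∩ Grace ∩ Alice ∩ Erik ∩ Jamal: 10:10-12:35, 16:20-17:25.
Summing the common windows: 145 + 65 = 210 minutes.

210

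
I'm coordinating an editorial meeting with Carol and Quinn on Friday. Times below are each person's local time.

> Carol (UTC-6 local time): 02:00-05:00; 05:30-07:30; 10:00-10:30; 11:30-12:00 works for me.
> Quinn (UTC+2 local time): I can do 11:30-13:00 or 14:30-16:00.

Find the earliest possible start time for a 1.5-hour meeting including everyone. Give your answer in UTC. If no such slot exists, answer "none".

09:30

Carol in UTC: 08:00-11:00, 11:30-13:30, 16:00-16:30, 17:30-18:00 (add 6h to convert from UTC-6).
Quinn in UTC: 09:30-11:00, 12:30-14:00 (subtract 2h to convert from UTC+2).
Carol ∩ Quinn: 09:30-11:00, 12:30-13:30.
The first common window of at least 90 minutes is 09:30-11:00, so the earliest start is 09:30.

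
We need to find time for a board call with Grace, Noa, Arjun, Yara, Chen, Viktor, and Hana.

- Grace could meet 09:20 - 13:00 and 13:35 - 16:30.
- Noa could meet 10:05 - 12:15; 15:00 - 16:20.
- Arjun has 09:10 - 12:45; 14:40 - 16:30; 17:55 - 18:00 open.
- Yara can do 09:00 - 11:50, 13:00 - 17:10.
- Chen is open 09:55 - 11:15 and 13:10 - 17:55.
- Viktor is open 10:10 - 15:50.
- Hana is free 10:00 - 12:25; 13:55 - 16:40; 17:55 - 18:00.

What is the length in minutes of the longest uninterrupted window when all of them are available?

65

Grace ∩ Noa: 10:05-12:15, 15:00-16:20.
Grace ∩ Noa ∩ Arjun: 10:05-12:15, 15:00-16:20.
Grace ∩ Noa ∩ Arjun ∩ Yara: 10:05-11:50, 15:00-16:20.
Grace ∩ Noa ∩ Arjun ∩ Yara ∩ Chen: 10:05-11:15, 15:00-16:20.
Grace ∩ Noa ∩ Arjun ∩ Yara ∩ Chen ∩ Viktor: 10:10-11:15, 15:00-15:50.
Grace ∩ Noa ∩ Arjun ∩ Yara ∩ Chen ∩ Viktor ∩ Hana: 10:10-11:15, 15:00-15:50.
Those are the intersection windows.
The longest is 10:10-11:15 at 65 minutes.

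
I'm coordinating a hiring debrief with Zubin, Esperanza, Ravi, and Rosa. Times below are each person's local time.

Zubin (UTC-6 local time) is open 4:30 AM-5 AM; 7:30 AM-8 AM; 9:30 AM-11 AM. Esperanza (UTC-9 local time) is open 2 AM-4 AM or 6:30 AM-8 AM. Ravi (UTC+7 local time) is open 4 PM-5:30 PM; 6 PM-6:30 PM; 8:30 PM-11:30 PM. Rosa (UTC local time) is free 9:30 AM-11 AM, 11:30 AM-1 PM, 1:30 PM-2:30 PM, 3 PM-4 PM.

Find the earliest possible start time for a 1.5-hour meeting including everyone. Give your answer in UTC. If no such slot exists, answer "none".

Zubin in UTC: 10:30-11:00, 13:30-14:00, 15:30-17:00 (add 6h to convert from UTC-6).
Esperanza in UTC: 11:00-13:00, 15:30-17:00 (add 9h to convert from UTC-9).
Ravi in UTC: 09:00-10:30, 11:00-11:30, 13:30-16:30 (subtract 7h to convert from UTC+7).
Rosa in UTC: 09:30-11:00, 11:30-13:00, 13:30-14:30, 15:00-16:00.
Zubin ∩ Esperanza: 15:30-17:00.
Zubin ∩ Esperanza ∩ Ravi: 15:30-16:30.
Zubin ∩ Esperanza ∩ Ravi ∩ Rosa: 15:30-16:00.
No common window is at least 90 minutes long.

none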